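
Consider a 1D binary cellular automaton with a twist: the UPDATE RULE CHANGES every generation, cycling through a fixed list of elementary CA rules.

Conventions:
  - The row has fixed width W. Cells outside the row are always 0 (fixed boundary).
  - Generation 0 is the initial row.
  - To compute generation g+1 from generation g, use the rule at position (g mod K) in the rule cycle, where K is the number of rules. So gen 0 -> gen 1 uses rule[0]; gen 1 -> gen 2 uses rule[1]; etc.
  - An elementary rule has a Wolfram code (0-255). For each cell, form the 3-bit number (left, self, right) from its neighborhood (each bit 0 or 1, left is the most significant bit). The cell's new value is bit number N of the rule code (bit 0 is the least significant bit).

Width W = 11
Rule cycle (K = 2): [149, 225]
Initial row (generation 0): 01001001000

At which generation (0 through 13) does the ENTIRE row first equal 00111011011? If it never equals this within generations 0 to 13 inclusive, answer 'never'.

Gen 0: 01001001000
Gen 1 (rule 149): 01101101111
Gen 2 (rule 225): 00110110111
Gen 3 (rule 149): 10000000010
Gen 4 (rule 225): 00111111000
Gen 5 (rule 149): 10011110111
Gen 6 (rule 225): 00001111011
Gen 7 (rule 149): 11100110000
Gen 8 (rule 225): 01100010111
Gen 9 (rule 149): 00011010010
Gen 10 (rule 225): 11001100000
Gen 11 (rule 149): 00100011111
Gen 12 (rule 225): 10001001111
Gen 13 (rule 149): 11101100110

Answer: never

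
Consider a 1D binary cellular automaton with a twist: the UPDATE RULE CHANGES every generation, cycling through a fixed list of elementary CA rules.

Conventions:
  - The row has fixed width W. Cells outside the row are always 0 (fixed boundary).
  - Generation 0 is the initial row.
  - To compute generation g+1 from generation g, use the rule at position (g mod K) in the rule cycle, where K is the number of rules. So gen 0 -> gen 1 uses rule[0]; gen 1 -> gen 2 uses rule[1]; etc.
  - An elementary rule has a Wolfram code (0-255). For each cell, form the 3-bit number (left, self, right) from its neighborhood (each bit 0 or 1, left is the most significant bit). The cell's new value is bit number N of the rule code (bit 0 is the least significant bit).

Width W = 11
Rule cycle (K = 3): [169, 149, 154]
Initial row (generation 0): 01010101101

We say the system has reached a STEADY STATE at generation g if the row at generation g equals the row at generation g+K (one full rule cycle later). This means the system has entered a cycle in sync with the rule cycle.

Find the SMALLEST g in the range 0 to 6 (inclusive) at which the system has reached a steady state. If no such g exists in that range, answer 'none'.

Answer: 6

Derivation:
Gen 0: 01010101101
Gen 1 (rule 169): 00101011010
Gen 2 (rule 149): 10101000011
Gen 3 (rule 154): 00000100110
Gen 4 (rule 169): 11110000100
Gen 5 (rule 149): 01101110111
Gen 6 (rule 154): 11001100110
Gen 7 (rule 169): 10001000100
Gen 8 (rule 149): 11101110111
Gen 9 (rule 154): 11001100110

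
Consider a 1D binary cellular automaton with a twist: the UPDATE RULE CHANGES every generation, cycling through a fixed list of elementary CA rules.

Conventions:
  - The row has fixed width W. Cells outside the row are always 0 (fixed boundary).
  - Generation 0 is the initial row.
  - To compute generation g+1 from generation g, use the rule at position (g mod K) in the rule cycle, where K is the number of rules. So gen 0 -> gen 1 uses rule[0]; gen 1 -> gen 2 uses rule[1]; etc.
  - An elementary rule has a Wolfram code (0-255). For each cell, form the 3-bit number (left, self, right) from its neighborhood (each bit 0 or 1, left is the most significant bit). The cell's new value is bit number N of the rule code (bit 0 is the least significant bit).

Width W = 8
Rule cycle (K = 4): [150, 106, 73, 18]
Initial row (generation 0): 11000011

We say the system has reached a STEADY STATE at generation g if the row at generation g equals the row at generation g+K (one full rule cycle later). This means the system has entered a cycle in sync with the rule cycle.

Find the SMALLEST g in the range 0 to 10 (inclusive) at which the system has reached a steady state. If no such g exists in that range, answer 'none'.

Gen 0: 11000011
Gen 1 (rule 150): 00100100
Gen 2 (rule 106): 01001000
Gen 3 (rule 73): 00000011
Gen 4 (rule 18): 00000100
Gen 5 (rule 150): 00001110
Gen 6 (rule 106): 00011010
Gen 7 (rule 73): 11011000
Gen 8 (rule 18): 00000100
Gen 9 (rule 150): 00001110
Gen 10 (rule 106): 00011010
Gen 11 (rule 73): 11011000
Gen 12 (rule 18): 00000100
Gen 13 (rule 150): 00001110
Gen 14 (rule 106): 00011010

Answer: 4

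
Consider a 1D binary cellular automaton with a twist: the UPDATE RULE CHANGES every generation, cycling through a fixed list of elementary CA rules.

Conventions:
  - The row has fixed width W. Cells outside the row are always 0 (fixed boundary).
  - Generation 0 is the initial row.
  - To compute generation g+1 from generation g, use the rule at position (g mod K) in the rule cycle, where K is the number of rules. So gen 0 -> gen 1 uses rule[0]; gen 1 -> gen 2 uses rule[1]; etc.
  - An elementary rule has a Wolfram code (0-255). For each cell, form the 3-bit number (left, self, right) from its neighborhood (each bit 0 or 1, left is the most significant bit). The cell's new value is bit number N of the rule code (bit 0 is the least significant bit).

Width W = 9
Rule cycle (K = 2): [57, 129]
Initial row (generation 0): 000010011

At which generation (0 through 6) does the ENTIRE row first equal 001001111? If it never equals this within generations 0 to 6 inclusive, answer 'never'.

Gen 0: 000010011
Gen 1 (rule 57): 111001010
Gen 2 (rule 129): 010000000
Gen 3 (rule 57): 001111111
Gen 4 (rule 129): 100111110
Gen 5 (rule 57): 010100001
Gen 6 (rule 129): 000001100

Answer: never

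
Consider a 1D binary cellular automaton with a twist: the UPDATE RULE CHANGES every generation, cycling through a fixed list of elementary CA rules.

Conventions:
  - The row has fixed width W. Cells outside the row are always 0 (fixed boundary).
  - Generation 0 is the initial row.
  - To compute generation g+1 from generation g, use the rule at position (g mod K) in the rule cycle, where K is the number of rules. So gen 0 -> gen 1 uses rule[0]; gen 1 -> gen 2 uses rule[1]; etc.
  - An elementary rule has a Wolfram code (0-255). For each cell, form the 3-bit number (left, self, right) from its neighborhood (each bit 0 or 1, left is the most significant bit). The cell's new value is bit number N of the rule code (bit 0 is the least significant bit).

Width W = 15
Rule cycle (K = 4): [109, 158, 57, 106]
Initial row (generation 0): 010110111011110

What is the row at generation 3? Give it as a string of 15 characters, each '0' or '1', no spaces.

Answer: 100000101011000

Derivation:
Gen 0: 010110111011110
Gen 1 (rule 109): 011111101110010
Gen 2 (rule 158): 111111001101111
Gen 3 (rule 57): 100000101011000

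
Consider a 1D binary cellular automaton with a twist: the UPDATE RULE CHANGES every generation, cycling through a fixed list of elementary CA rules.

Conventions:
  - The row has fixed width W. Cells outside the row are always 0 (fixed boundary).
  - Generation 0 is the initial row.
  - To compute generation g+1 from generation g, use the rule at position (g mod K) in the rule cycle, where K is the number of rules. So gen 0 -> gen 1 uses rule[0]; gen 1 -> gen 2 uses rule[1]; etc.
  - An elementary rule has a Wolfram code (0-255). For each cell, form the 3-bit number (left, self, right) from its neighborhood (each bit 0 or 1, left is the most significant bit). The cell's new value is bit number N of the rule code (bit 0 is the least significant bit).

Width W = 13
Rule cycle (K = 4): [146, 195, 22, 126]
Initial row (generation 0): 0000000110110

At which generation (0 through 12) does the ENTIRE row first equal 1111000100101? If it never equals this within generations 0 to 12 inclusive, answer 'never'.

Answer: 6

Derivation:
Gen 0: 0000000110110
Gen 1 (rule 146): 0000001000001
Gen 2 (rule 195): 1111110011110
Gen 3 (rule 22): 0000001100001
Gen 4 (rule 126): 0000011110011
Gen 5 (rule 146): 0000101101100
Gen 6 (rule 195): 1111000100101
Gen 7 (rule 22): 0000101111101
Gen 8 (rule 126): 0001111000111
Gen 9 (rule 146): 0010110101010
Gen 10 (rule 195): 1100010000000
Gen 11 (rule 22): 0010111000000
Gen 12 (rule 126): 0111101100000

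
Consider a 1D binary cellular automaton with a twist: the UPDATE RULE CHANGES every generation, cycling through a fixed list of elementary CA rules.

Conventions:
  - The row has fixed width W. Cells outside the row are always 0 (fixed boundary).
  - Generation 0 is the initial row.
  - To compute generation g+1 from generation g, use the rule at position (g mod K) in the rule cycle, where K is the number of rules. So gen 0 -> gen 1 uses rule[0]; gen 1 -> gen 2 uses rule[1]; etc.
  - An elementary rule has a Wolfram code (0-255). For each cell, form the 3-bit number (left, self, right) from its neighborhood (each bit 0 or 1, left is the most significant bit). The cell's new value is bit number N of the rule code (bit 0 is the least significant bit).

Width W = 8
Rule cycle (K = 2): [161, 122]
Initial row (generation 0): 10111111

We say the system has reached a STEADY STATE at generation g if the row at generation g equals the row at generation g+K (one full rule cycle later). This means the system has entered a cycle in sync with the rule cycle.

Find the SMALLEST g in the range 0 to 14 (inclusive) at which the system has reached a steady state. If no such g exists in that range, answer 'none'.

Answer: 10

Derivation:
Gen 0: 10111111
Gen 1 (rule 161): 01011110
Gen 2 (rule 122): 10110011
Gen 3 (rule 161): 01000000
Gen 4 (rule 122): 10100000
Gen 5 (rule 161): 01001111
Gen 6 (rule 122): 10111001
Gen 7 (rule 161): 01010000
Gen 8 (rule 122): 10101000
Gen 9 (rule 161): 01010011
Gen 10 (rule 122): 10101111
Gen 11 (rule 161): 01010110
Gen 12 (rule 122): 10101111
Gen 13 (rule 161): 01010110
Gen 14 (rule 122): 10101111
Gen 15 (rule 161): 01010110
Gen 16 (rule 122): 10101111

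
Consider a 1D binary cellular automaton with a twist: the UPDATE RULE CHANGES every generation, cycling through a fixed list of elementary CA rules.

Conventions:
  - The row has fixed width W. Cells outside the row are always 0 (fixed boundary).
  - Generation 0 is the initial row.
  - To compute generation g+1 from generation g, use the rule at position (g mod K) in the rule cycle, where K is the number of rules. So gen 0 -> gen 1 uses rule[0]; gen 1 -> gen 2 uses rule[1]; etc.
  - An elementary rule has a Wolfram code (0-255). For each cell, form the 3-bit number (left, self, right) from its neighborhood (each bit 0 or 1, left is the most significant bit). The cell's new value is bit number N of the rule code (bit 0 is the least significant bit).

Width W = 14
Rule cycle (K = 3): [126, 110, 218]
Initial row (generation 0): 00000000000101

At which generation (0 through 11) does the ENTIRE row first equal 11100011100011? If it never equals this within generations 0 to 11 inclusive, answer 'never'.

Answer: never

Derivation:
Gen 0: 00000000000101
Gen 1 (rule 126): 00000000001111
Gen 2 (rule 110): 00000000011001
Gen 3 (rule 218): 00000000111110
Gen 4 (rule 126): 00000001100011
Gen 5 (rule 110): 00000011100111
Gen 6 (rule 218): 00000111111111
Gen 7 (rule 126): 00001100000001
Gen 8 (rule 110): 00011100000011
Gen 9 (rule 218): 00111110000111
Gen 10 (rule 126): 01100011001101
Gen 11 (rule 110): 11100111011111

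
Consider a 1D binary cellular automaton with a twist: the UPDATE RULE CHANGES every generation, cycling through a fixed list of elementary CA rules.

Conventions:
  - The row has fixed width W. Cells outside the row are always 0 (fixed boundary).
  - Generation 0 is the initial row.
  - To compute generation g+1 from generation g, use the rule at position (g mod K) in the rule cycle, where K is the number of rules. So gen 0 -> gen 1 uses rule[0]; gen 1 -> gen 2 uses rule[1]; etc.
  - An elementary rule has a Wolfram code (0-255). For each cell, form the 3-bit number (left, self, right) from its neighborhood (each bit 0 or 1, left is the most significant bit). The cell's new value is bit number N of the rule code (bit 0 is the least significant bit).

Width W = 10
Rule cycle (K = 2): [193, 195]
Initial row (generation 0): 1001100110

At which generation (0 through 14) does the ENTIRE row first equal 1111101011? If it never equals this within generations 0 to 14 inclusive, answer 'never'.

Gen 0: 1001100110
Gen 1 (rule 193): 0000100010
Gen 2 (rule 195): 1111001100
Gen 3 (rule 193): 0111000101
Gen 4 (rule 195): 1011011000
Gen 5 (rule 193): 0001001011
Gen 6 (rule 195): 1110010001
Gen 7 (rule 193): 0110000100
Gen 8 (rule 195): 1010111001
Gen 9 (rule 193): 0000011000
Gen 10 (rule 195): 1111101011
Gen 11 (rule 193): 0111100001
Gen 12 (rule 195): 1011101110
Gen 13 (rule 193): 0001100110
Gen 14 (rule 195): 1110101010

Answer: 10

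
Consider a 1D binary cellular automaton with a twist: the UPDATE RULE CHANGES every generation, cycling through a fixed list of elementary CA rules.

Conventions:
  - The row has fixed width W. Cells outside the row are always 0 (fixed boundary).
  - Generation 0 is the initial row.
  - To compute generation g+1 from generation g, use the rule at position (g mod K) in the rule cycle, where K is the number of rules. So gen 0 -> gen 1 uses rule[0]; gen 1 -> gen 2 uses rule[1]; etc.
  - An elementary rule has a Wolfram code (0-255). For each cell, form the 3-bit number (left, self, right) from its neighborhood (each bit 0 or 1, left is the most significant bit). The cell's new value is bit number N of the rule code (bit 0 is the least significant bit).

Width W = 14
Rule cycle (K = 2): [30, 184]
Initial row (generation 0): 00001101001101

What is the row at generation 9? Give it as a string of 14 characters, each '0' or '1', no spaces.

Gen 0: 00001101001101
Gen 1 (rule 30): 00011001111001
Gen 2 (rule 184): 00010101110100
Gen 3 (rule 30): 00110101000110
Gen 4 (rule 184): 00101010100101
Gen 5 (rule 30): 01101010111101
Gen 6 (rule 184): 01010101111010
Gen 7 (rule 30): 11010101000011
Gen 8 (rule 184): 10101010100010
Gen 9 (rule 30): 10101010110111

Answer: 10101010110111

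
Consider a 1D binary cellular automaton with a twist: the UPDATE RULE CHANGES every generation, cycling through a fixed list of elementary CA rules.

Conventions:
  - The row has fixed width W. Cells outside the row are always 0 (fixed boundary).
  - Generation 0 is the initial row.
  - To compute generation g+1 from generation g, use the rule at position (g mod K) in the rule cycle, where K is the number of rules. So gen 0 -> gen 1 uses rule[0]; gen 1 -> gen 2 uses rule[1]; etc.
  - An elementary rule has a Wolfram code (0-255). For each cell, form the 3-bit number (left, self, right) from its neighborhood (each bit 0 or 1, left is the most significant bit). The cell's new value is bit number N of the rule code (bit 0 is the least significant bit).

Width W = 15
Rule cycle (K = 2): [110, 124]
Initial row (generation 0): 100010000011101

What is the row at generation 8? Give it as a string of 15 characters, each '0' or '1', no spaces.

Answer: 110010001111011

Derivation:
Gen 0: 100010000011101
Gen 1 (rule 110): 100110000110111
Gen 2 (rule 124): 110111000111101
Gen 3 (rule 110): 111101001100111
Gen 4 (rule 124): 100111101110101
Gen 5 (rule 110): 101100111011111
Gen 6 (rule 124): 111110101110001
Gen 7 (rule 110): 100011111010011
Gen 8 (rule 124): 110010001111011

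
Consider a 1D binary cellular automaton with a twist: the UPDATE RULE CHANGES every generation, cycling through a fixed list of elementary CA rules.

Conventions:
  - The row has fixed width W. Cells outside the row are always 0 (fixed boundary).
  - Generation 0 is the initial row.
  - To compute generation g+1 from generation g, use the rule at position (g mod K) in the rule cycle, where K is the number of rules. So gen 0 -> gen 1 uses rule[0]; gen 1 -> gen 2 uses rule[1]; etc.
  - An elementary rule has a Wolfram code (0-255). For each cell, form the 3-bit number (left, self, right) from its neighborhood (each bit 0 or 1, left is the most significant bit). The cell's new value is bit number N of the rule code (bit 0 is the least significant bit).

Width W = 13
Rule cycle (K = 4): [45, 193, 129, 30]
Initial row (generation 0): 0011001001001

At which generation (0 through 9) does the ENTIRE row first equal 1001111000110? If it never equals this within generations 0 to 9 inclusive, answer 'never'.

Gen 0: 0011001001001
Gen 1 (rule 45): 1010001001001
Gen 2 (rule 193): 0000100000000
Gen 3 (rule 129): 1110001111111
Gen 4 (rule 30): 1001011000000
Gen 5 (rule 45): 1001110011111
Gen 6 (rule 193): 0000110001111
Gen 7 (rule 129): 1110000100110
Gen 8 (rule 30): 1001001111101
Gen 9 (rule 45): 1001001000011

Answer: never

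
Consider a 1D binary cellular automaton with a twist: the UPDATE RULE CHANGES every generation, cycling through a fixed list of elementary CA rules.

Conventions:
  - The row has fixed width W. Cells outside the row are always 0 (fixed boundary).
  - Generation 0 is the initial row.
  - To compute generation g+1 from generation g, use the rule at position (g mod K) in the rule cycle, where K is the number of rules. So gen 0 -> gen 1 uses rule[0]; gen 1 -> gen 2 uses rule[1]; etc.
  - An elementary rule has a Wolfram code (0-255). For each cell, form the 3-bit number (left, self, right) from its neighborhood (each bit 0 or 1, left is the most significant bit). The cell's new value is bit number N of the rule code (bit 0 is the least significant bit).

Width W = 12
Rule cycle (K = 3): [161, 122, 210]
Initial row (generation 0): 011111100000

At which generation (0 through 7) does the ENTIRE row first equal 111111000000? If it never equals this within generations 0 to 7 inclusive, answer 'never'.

Gen 0: 011111100000
Gen 1 (rule 161): 001111001111
Gen 2 (rule 122): 011001111001
Gen 3 (rule 210): 101110111110
Gen 4 (rule 161): 010101011100
Gen 5 (rule 122): 101010110110
Gen 6 (rule 210): 000000010011
Gen 7 (rule 161): 111111000000

Answer: 7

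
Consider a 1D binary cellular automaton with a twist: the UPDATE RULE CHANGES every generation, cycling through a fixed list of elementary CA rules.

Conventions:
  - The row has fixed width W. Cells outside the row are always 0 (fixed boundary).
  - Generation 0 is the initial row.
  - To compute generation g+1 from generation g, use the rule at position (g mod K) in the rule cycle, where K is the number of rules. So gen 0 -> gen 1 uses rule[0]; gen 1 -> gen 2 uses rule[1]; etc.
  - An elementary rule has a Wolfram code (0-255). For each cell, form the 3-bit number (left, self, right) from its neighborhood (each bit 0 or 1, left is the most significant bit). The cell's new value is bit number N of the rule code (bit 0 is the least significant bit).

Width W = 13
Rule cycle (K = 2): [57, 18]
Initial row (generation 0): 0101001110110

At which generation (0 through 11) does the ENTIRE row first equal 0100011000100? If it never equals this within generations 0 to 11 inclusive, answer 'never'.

Answer: never

Derivation:
Gen 0: 0101001110110
Gen 1 (rule 57): 0010101001101
Gen 2 (rule 18): 0100000110000
Gen 3 (rule 57): 0011110101111
Gen 4 (rule 18): 0100000000000
Gen 5 (rule 57): 0011111111111
Gen 6 (rule 18): 0100000000000
Gen 7 (rule 57): 0011111111111
Gen 8 (rule 18): 0100000000000
Gen 9 (rule 57): 0011111111111
Gen 10 (rule 18): 0100000000000
Gen 11 (rule 57): 0011111111111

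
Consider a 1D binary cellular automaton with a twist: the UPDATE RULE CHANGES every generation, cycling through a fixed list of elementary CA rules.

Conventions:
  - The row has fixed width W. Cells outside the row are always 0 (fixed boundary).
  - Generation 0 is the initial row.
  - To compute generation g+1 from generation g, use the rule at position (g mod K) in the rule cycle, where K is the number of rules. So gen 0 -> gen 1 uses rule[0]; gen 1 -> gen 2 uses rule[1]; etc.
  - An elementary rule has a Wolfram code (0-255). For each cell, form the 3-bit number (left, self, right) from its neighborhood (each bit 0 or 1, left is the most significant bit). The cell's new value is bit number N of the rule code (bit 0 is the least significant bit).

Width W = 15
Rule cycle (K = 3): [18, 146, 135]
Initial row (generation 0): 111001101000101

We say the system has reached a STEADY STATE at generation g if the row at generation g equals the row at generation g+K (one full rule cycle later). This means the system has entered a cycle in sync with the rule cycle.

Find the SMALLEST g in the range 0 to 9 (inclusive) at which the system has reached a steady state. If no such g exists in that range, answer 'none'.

Answer: 4

Derivation:
Gen 0: 111001101000101
Gen 1 (rule 18): 000110000101000
Gen 2 (rule 146): 001001001000100
Gen 3 (rule 135): 111011011011101
Gen 4 (rule 18): 000000000000000
Gen 5 (rule 146): 000000000000000
Gen 6 (rule 135): 111111111111111
Gen 7 (rule 18): 000000000000000
Gen 8 (rule 146): 000000000000000
Gen 9 (rule 135): 111111111111111
Gen 10 (rule 18): 000000000000000
Gen 11 (rule 146): 000000000000000
Gen 12 (rule 135): 111111111111111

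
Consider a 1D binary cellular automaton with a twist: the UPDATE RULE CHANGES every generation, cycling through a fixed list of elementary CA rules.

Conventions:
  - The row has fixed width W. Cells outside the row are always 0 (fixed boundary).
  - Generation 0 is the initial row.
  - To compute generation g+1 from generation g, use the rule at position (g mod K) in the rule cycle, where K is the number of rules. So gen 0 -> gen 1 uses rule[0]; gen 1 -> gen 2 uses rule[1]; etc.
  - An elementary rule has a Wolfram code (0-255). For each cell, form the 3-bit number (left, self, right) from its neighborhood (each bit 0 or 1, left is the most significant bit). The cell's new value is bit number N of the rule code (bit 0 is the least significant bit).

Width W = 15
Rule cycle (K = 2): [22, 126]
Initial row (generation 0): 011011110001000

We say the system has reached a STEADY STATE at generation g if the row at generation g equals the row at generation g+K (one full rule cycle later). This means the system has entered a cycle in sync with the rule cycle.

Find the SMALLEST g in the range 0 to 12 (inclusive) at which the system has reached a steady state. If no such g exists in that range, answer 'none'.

Answer: none

Derivation:
Gen 0: 011011110001000
Gen 1 (rule 22): 100000001011100
Gen 2 (rule 126): 110000011110110
Gen 3 (rule 22): 001000100000001
Gen 4 (rule 126): 011101110000011
Gen 5 (rule 22): 100000001000100
Gen 6 (rule 126): 110000011101110
Gen 7 (rule 22): 001000100000001
Gen 8 (rule 126): 011101110000011
Gen 9 (rule 22): 100000001000100
Gen 10 (rule 126): 110000011101110
Gen 11 (rule 22): 001000100000001
Gen 12 (rule 126): 011101110000011
Gen 13 (rule 22): 100000001000100
Gen 14 (rule 126): 110000011101110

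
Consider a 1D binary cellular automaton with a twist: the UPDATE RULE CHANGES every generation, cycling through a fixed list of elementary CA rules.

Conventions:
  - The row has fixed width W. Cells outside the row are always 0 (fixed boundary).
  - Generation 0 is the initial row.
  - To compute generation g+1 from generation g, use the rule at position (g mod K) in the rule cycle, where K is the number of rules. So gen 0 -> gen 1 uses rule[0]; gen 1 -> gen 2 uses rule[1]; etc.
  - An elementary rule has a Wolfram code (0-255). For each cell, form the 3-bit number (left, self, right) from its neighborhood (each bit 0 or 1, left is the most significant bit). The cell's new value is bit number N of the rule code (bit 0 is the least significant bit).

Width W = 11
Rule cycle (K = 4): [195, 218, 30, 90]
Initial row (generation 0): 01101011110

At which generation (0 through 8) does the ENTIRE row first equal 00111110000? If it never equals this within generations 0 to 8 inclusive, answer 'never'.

Answer: 3

Derivation:
Gen 0: 01101011110
Gen 1 (rule 195): 10100001110
Gen 2 (rule 218): 00010011111
Gen 3 (rule 30): 00111110000
Gen 4 (rule 90): 01100011000
Gen 5 (rule 195): 10101101011
Gen 6 (rule 218): 00001100011
Gen 7 (rule 30): 00011010110
Gen 8 (rule 90): 00111000111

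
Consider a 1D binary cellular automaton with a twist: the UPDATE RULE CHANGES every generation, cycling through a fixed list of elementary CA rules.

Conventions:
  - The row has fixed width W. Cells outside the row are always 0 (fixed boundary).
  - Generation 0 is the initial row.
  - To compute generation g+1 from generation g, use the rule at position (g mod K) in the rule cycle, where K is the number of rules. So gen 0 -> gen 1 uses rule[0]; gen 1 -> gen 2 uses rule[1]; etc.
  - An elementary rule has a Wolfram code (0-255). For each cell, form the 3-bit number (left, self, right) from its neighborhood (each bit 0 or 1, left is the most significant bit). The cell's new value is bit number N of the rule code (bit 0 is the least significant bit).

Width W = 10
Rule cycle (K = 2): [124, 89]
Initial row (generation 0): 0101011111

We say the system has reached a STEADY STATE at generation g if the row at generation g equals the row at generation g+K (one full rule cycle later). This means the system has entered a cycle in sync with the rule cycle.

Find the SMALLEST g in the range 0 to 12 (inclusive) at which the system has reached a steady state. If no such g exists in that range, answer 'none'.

Answer: none

Derivation:
Gen 0: 0101011111
Gen 1 (rule 124): 0111110001
Gen 2 (rule 89): 0100011100
Gen 3 (rule 124): 0110010110
Gen 4 (rule 89): 0111000111
Gen 5 (rule 124): 0101100101
Gen 6 (rule 89): 0001110000
Gen 7 (rule 124): 0001011000
Gen 8 (rule 89): 1100011111
Gen 9 (rule 124): 1110010001
Gen 10 (rule 89): 1011001100
Gen 11 (rule 124): 1111101110
Gen 12 (rule 89): 1000101011
Gen 13 (rule 124): 1100111111
Gen 14 (rule 89): 1110100001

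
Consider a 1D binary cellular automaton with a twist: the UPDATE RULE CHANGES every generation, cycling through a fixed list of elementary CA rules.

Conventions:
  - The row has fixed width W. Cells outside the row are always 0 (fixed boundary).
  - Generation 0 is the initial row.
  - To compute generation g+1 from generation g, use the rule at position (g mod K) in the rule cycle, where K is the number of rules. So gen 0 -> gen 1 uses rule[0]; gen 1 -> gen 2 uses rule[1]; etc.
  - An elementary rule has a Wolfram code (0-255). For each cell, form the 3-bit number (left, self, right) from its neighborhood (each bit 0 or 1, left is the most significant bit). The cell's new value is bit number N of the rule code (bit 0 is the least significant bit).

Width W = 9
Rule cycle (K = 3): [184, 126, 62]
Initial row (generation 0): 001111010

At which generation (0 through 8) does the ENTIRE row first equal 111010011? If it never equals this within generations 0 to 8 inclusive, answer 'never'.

Answer: never

Derivation:
Gen 0: 001111010
Gen 1 (rule 184): 001110101
Gen 2 (rule 126): 011011111
Gen 3 (rule 62): 110110000
Gen 4 (rule 184): 101101000
Gen 5 (rule 126): 111111100
Gen 6 (rule 62): 100000010
Gen 7 (rule 184): 010000001
Gen 8 (rule 126): 111000011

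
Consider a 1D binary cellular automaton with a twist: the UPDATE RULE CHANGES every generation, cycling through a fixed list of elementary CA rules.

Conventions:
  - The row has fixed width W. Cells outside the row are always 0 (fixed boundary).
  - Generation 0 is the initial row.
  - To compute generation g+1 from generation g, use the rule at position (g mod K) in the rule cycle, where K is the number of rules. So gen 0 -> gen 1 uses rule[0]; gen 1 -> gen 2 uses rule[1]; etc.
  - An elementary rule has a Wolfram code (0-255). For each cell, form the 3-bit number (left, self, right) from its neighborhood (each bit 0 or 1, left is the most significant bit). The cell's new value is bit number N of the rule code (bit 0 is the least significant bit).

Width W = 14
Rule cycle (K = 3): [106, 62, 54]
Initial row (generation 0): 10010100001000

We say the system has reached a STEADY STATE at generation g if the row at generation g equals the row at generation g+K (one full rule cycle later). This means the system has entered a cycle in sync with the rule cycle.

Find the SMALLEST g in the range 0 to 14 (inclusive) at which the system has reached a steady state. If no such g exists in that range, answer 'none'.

Answer: none

Derivation:
Gen 0: 10010100001000
Gen 1 (rule 106): 00101000010000
Gen 2 (rule 62): 01111100111000
Gen 3 (rule 54): 10000011000100
Gen 4 (rule 106): 00000111001000
Gen 5 (rule 62): 00001100111100
Gen 6 (rule 54): 00010011000010
Gen 7 (rule 106): 00100111000100
Gen 8 (rule 62): 01111100101110
Gen 9 (rule 54): 10000011110001
Gen 10 (rule 106): 00000110010010
Gen 11 (rule 62): 00001101111111
Gen 12 (rule 54): 00010010000000
Gen 13 (rule 106): 00100100000000
Gen 14 (rule 62): 01111110000000
Gen 15 (rule 54): 10000001000000
Gen 16 (rule 106): 00000010000000
Gen 17 (rule 62): 00000111000000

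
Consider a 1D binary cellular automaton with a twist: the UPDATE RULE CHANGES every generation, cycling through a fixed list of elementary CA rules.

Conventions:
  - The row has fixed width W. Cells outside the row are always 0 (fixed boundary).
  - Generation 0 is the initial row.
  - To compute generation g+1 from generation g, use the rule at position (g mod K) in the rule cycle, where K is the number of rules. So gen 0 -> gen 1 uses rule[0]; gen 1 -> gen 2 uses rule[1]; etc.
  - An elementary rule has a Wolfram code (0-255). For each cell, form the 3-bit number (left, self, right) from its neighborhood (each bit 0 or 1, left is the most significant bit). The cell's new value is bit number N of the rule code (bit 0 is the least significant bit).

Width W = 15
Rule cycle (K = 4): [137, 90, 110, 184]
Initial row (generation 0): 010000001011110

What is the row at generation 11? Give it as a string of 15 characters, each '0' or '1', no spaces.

Gen 0: 010000001011110
Gen 1 (rule 137): 000111100011100
Gen 2 (rule 90): 001100110110110
Gen 3 (rule 110): 011101111111110
Gen 4 (rule 184): 011011111111101
Gen 5 (rule 137): 010011111111000
Gen 6 (rule 90): 101110000001100
Gen 7 (rule 110): 111010000011100
Gen 8 (rule 184): 110101000011010
Gen 9 (rule 137): 100000011010000
Gen 10 (rule 90): 010000111001000
Gen 11 (rule 110): 110001101011000

Answer: 110001101011000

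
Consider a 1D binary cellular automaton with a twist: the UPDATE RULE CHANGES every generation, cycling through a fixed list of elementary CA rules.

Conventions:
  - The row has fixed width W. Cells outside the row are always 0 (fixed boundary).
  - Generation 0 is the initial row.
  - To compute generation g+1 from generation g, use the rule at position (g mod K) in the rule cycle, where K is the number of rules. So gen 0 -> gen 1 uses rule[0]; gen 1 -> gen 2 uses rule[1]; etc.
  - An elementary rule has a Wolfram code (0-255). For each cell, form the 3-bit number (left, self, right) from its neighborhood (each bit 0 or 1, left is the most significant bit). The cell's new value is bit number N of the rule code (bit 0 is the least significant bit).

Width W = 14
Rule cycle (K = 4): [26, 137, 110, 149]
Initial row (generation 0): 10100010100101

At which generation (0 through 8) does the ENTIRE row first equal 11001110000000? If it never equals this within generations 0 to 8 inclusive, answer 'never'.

Answer: 7

Derivation:
Gen 0: 10100010100101
Gen 1 (rule 26): 00010100011000
Gen 2 (rule 137): 11000001010011
Gen 3 (rule 110): 11000011110111
Gen 4 (rule 149): 00111001100010
Gen 5 (rule 26): 01100111010101
Gen 6 (rule 137): 01000110000000
Gen 7 (rule 110): 11001110000000
Gen 8 (rule 149): 00100101111111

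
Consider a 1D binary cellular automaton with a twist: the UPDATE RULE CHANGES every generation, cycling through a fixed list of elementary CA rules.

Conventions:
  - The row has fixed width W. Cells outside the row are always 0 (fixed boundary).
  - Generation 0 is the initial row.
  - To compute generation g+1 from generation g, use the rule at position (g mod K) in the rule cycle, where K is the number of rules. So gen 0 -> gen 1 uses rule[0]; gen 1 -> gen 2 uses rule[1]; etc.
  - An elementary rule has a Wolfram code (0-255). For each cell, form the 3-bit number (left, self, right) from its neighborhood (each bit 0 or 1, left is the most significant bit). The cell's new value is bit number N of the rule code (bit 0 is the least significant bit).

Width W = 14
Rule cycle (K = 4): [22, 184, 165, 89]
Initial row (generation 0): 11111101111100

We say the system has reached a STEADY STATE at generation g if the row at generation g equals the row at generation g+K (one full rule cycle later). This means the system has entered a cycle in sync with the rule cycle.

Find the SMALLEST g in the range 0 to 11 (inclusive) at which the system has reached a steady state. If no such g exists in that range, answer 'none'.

Gen 0: 11111101111100
Gen 1 (rule 22): 00000000000010
Gen 2 (rule 184): 00000000000001
Gen 3 (rule 165): 11111111111101
Gen 4 (rule 89): 10000000000100
Gen 5 (rule 22): 11000000001110
Gen 6 (rule 184): 10100000001101
Gen 7 (rule 165): 11101111100011
Gen 8 (rule 89): 10101000111011
Gen 9 (rule 22): 10101101000000
Gen 10 (rule 184): 01011010100000
Gen 11 (rule 165): 01100111101111
Gen 12 (rule 89): 01110100101001
Gen 13 (rule 22): 10000111101111
Gen 14 (rule 184): 01000111011110
Gen 15 (rule 165): 01010010101100

Answer: none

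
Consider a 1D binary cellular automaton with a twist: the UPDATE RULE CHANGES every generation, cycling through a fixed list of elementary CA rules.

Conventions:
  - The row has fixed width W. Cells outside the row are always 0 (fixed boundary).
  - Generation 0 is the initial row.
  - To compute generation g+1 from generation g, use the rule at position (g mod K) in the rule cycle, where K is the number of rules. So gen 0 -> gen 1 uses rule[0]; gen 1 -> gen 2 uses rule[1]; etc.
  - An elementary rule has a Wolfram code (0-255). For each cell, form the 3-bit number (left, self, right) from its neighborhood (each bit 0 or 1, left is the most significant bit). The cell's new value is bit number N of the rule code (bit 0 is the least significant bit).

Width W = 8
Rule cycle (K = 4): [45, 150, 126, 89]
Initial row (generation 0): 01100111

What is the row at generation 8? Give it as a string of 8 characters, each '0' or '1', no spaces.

Gen 0: 01100111
Gen 1 (rule 45): 01000100
Gen 2 (rule 150): 11101110
Gen 3 (rule 126): 10111011
Gen 4 (rule 89): 00101011
Gen 5 (rule 45): 10111110
Gen 6 (rule 150): 10011101
Gen 7 (rule 126): 11110111
Gen 8 (rule 89): 10010101

Answer: 10010101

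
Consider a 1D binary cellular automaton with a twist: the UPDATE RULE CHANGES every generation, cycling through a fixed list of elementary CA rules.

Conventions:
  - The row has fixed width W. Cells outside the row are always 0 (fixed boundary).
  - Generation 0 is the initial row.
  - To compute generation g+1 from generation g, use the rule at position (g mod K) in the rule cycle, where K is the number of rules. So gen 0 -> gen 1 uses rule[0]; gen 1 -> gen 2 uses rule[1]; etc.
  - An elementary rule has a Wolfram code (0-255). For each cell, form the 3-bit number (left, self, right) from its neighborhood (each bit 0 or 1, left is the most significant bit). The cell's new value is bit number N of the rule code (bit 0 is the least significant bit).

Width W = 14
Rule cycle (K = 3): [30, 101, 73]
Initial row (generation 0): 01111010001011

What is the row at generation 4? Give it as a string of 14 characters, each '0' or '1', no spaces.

Answer: 00110111001011

Derivation:
Gen 0: 01111010001011
Gen 1 (rule 30): 11000011011010
Gen 2 (rule 101): 01011001101110
Gen 3 (rule 73): 00011001101010
Gen 4 (rule 30): 00110111001011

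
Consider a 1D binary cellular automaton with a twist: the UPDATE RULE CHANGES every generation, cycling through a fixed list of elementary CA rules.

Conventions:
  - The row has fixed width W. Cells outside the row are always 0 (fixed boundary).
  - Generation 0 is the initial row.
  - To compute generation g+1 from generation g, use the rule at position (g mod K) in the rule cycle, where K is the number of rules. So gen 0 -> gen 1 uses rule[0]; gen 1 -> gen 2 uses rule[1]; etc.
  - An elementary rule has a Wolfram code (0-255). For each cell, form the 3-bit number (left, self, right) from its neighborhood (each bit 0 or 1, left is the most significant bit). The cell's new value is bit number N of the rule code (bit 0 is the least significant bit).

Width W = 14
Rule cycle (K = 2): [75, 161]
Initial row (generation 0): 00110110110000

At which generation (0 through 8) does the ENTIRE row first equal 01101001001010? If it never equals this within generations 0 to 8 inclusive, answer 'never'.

Answer: 2

Derivation:
Gen 0: 00110110110000
Gen 1 (rule 75): 11110110110111
Gen 2 (rule 161): 01101001001010
Gen 3 (rule 75): 11100010010000
Gen 4 (rule 161): 01001000000111
Gen 5 (rule 75): 10010011111101
Gen 6 (rule 161): 00000001111010
Gen 7 (rule 75): 11111111001000
Gen 8 (rule 161): 01111110000011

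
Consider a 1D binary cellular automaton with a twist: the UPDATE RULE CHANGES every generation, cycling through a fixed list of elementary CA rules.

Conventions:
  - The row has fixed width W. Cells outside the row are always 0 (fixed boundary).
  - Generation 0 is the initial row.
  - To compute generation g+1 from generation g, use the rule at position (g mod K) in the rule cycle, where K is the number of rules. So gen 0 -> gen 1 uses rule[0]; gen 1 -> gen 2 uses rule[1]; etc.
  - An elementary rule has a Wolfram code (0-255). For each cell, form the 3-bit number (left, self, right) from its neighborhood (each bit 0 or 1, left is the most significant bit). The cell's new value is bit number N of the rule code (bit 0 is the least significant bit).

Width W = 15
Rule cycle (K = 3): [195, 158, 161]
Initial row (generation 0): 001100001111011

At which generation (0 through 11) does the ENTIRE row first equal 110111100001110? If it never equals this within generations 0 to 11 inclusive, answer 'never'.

Gen 0: 001100001111011
Gen 1 (rule 195): 110101110111001
Gen 2 (rule 158): 100101100110111
Gen 3 (rule 161): 000010000001010
Gen 4 (rule 195): 111100111110000
Gen 5 (rule 158): 111011111101000
Gen 6 (rule 161): 010101111010011
Gen 7 (rule 195): 100000111000101
Gen 8 (rule 158): 110001110101101
Gen 9 (rule 161): 000100101010010
Gen 10 (rule 195): 111001000000100
Gen 11 (rule 158): 110111100001110

Answer: 11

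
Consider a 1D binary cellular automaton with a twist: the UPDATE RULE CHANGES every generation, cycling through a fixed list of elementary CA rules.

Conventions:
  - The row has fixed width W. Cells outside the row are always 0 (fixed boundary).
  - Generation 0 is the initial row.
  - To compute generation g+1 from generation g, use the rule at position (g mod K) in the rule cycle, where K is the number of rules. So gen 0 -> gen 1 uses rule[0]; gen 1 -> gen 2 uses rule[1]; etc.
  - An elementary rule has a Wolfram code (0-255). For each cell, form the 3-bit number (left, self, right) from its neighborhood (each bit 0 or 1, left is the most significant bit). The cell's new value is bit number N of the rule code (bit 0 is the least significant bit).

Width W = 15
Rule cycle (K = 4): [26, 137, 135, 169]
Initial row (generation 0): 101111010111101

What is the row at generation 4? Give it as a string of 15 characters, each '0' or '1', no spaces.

Gen 0: 101111010111101
Gen 1 (rule 26): 001000000100000
Gen 2 (rule 137): 100011110001111
Gen 3 (rule 135): 101101100110110
Gen 4 (rule 169): 011011000101100

Answer: 011011000101100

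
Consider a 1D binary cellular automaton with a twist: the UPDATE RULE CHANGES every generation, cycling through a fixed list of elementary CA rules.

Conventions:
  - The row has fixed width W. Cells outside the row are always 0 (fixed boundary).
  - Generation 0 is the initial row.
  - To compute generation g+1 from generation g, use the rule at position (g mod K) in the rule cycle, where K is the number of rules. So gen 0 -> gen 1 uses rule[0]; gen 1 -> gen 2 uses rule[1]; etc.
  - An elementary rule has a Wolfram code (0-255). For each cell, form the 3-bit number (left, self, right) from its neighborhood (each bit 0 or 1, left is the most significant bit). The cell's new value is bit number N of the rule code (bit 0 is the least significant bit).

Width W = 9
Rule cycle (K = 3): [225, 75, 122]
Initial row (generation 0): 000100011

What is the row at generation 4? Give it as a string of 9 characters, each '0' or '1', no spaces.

Gen 0: 000100011
Gen 1 (rule 225): 110001001
Gen 2 (rule 75): 110110010
Gen 3 (rule 122): 111111101
Gen 4 (rule 225): 011111110

Answer: 011111110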